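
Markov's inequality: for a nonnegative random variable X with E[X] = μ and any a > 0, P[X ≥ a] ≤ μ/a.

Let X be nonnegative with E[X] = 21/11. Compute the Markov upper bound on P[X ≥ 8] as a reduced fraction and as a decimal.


μ = E[X] = 21/11, a = 8.
Markov: P[X ≥ 8] ≤ μ/a = (21/11)/8 = 21/88.
Numerically: ≈ 0.23864.
(Since a = 8 > μ = 1.90909, the bound 21/88 is < 1 and informative.)

P[X ≥ 8] ≤ 21/88 ≈ 0.23864.


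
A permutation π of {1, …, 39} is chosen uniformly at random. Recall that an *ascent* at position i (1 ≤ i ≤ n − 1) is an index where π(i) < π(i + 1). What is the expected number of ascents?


Write X = Σ X_I over i = 1, …, 38, with X_I the indicator of one ascent.
There are 38 indicators.
For each fixed i, the pair (π(i), π(i+1)) is a uniformly random ordered pair of distinct values from {1, …, 39}; by symmetry P[π(i) < π(i+1)] = 1/2.
By linearity: E[X] = 38 · (1/2) = (39 − 1) · (1/2) = 19 ≈ 19.000.

E[X] = 19 = 19.000.


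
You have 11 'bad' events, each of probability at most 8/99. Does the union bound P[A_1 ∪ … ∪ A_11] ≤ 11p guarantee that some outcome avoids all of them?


Union bound: P[∪_{i=1}^{11} A_i] ≤ Σ_i P[A_i] ≤ 11·p = 11·(8/99) = 8/9.
Numerically: 8/9 ≈ 0.8888889.
Is 8/9 < 1? YES.
Since P[∪ A_i] ≤ 8/9 < 1, the complement has P[∩ A_i^c] ≥ 1 − 8/9 = 1/9 > 0, so some outcome avoids every A_i.

11·p = 8/9 ≈ 0.8888889; existence CERTIFIED by the union bound.


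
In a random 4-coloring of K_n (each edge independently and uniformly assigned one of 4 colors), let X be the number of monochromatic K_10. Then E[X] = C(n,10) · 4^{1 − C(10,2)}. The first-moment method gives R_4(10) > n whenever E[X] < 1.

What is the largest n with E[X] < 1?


We need C(n, 10) · 4^{1 − 45} < 1, i.e. C(n, 10) < 4^{45 − 1} = 309485009821345068724781056.
Check values of n near the boundary:
  n = 2020: C(2020, 10) = 304832018578739931133653656; 304832018578739931133653656 < 309485009821345068724781056? YES
  n = 2021: C(2021, 10) = 306347841644770462864800616; 306347841644770462864800616 < 309485009821345068724781056? YES
  n = 2022: C(2022, 10) = 307870445231474093395937796; 307870445231474093395937796 < 309485009821345068724781056? YES
  n = 2023: C(2023, 10) = 309399856285778485315440716; 309399856285778485315440716 < 309485009821345068724781056? YES
  n = 2024: C(2024, 10) = 310936101848269937576192656; 310936101848269937576192656 < 309485009821345068724781056? NO
The largest n with C(n, 10) < 309485009821345068724781056 is n = 2023 (where E[X] = 77349964071444621328860179/77371252455336267181195264 ≈ 0.999725). Hence R_4(10) > 2023, i.e. R_4(10) ≥ 2024.

Largest n = 2023; hence R_4(10) > 2023.


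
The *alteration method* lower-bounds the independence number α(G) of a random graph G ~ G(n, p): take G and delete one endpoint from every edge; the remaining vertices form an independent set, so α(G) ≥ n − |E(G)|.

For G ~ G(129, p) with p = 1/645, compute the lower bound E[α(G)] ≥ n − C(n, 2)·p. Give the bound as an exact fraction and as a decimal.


E[|E(G)|] = C(129, 2)·p = 8256 · (1/645) = 64/5.
E[α(G)] ≥ n − E[|E(G)|] = 129 − 64/5 = 581/5.
Numerically: ≈ 116.20000.
(This is only a lower bound; the true E[α(G)] may be larger.)

E[α(G)] ≥ 581/5 ≈ 116.20000.


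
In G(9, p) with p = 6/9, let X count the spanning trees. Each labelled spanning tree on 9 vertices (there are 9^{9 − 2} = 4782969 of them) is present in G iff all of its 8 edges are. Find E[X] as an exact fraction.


K_9 has 9^{9 − 2} = 4782969 labelled spanning trees.
For each such spanning tree H, let X_H = 1 if all 8 edges of H are present in G. Then P[X_H = 1] = p^{8} = (2/3)^{8} = 256/6561.
By linearity of expectation: E[X] = Σ_H E[X_H] = 4782969 · p^{8} = 4782969 · 256/6561 = 186624.
Numerically: E[X] ≈ 1.87e+05.

E[X] = 4782969 · (2/3)^{8} = 186624 ≈ 1.87e+05.


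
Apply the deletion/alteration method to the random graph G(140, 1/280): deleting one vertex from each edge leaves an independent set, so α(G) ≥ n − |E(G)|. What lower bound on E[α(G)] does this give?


E[|E(G)|] = C(140, 2)·p = 9730 · (1/280) = 139/4.
E[α(G)] ≥ n − E[|E(G)|] = 140 − 139/4 = 421/4.
Numerically: ≈ 105.25000.
(This is only a lower bound; the true E[α(G)] may be larger.)

E[α(G)] ≥ 421/4 ≈ 105.25000.


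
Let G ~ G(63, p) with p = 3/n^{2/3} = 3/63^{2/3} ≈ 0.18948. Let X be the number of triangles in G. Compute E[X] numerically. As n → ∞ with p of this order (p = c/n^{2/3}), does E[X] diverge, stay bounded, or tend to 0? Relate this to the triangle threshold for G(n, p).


Number of potential triangles: C(63, 3) = 39711.
Each occurs with probability p³ ≈ (0.18948)³ ≈ 6.8027211e-03.
By linearity: E[X] = C(63, 3)·p³ ≈ 39711 · 6.8027211e-03 ≈ 270.14286.
Since α = 2/3 < 1, p = c/n^{2/3} ≫ 1/n is above the triangle threshold p ~ 1/n. Asymptotically E[X] ~ (c³/6)·n^{3(1−α)} = (3³/6)·n^{1} → ∞; triangles are abundant w.h.p.

E[X] ≈ 270.14286; in regime p = Θ(1/n^{2/3}) E[X] diverges (above the triangle threshold p ~ 1/n).


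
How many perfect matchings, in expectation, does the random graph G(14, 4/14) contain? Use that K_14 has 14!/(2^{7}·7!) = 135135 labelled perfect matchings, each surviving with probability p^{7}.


K_14 has 14!/(2^{7}·7!) = 135135 labelled perfect matchings.
For each such perfect matching H, let X_H = 1 if all 7 edges of H are present in G. Then P[X_H = 1] = p^{7} = (2/7)^{7} = 128/823543.
Summing the indicators: E[X] = Σ_H E[X_H] = 135135 · p^{7} = 135135 · 128/823543 = 2471040/117649.
Numerically: E[X] ≈ 21.003.

E[X] = 135135 · (2/7)^{7} = 2471040/117649 ≈ 21.003.


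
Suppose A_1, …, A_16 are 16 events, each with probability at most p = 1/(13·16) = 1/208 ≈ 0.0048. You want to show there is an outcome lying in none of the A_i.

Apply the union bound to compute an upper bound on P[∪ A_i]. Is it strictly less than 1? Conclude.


Union bound: P[∪_{i=1}^{16} A_i] ≤ Σ_i P[A_i] ≤ 16·p = 16·(1/208) = 1/13.
Numerically: 1/13 ≈ 0.0769.
Is 1/13 < 1? YES.
Since P[∪ A_i] ≤ 1/13 < 1, the complement has P[∩ A_i^c] ≥ 1 − 1/13 = 12/13 > 0, so some outcome avoids every A_i.

16·p = 1/13 ≈ 0.0769; existence CERTIFIED by the union bound.


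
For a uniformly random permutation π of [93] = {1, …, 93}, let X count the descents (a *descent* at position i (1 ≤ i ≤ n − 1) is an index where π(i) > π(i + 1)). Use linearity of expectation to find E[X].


Write X = Σ X_I over i = 1, …, 92, with X_I the indicator of one descent.
There are 92 indicators.
For each fixed i, the pair (π(i), π(i+1)) is a uniformly random ordered pair of distinct values from {1, …, 93}; by symmetry P[π(i) > π(i+1)] = 1/2.
By linearity: E[X] = 92 · (1/2) = (93 − 1) · (1/2) = 46 ≈ 46.000.

E[X] = 46 = 46.000.


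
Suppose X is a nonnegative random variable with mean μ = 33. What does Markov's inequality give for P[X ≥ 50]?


μ = E[X] = 33, a = 50.
Markov: P[X ≥ 50] ≤ μ/a = (33)/50 = 33/50.
Numerically: ≈ 0.660000.
(Since a = 50 > μ = 33.000000, the bound 33/50 is < 1 and informative.)

P[X ≥ 50] ≤ 33/50 ≈ 0.660000.


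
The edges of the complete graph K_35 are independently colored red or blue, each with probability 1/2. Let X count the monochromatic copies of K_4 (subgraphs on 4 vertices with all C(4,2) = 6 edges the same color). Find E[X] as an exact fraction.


Let X = Σ_S X_S over the C(35, 4) = 52360 subsets S of size 4, where X_S = 1 if the K_4 on S is monochromatic.
For a fixed S, the K_4 on S has C(4, 2) = 6 edges. P[all 6 edges red] = (1/2)^6, and likewise for blue, so P[monochromatic] = 2·(1/2)^6 = 2^{1 − 6} = 1/32.
By linearity: E[X] = C(35, 4) · 2^{1 − 6} = 52360 · 1/32 = 6545/4.
Numerically: E[X] ≈ 1636.250000.

E[X] = C(35,4)·2^(1−C(4,2)) = 6545/4 ≈ 1636.250000.


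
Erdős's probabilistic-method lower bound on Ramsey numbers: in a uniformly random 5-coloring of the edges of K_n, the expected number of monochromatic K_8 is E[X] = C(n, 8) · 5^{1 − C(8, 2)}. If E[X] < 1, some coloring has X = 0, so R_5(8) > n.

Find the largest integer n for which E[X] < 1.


We need C(n, 8) · 5^{1 − 28} < 1, i.e. C(n, 8) < 5^{28 − 1} = 7450580596923828125.
Check values of n near the boundary:
  n = 862: C(862, 8) = 7317951015318931845; 7317951015318931845 < 7450580596923828125? YES
  n = 863: C(863, 8) = 7386423071602617757; 7386423071602617757 < 7450580596923828125? YES
  n = 864: C(864, 8) = 7455455062926006708; 7455455062926006708 < 7450580596923828125? NO
  n = 865: C(865, 8) = 7525050909487743060; 7525050909487743060 < 7450580596923828125? NO
  n = 866: C(866, 8) = 7595214554331451620; 7595214554331451620 < 7450580596923828125? NO
The largest n with C(n, 8) < 7450580596923828125 is n = 863 (where E[X] = 7386423071602617757/7450580596923828125 ≈ 0.99139). Hence R_5(8) > 863, i.e. R_5(8) ≥ 864.

Largest n = 863; hence R_5(8) > 863.


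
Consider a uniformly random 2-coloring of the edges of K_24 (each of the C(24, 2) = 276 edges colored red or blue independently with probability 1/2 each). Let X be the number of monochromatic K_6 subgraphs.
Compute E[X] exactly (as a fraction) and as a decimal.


Let X = Σ_S X_S over the C(24, 6) = 134596 subsets S of size 6, where X_S = 1 if the K_6 on S is monochromatic.
For a fixed S, the K_6 on S has C(6, 2) = 15 edges. P[all 15 edges red] = (1/2)^15, and likewise for blue, so P[monochromatic] = 2·(1/2)^15 = 2^{1 − 15} = 1/16384.
By linearity of expectation: E[X] = C(24, 6) · 2^{1 − 15} = 134596 · 1/16384 = 33649/4096.
Numerically: E[X] ≈ 8.215088.

E[X] = C(24,6)·2^(1−C(6,2)) = 33649/4096 ≈ 8.215088.


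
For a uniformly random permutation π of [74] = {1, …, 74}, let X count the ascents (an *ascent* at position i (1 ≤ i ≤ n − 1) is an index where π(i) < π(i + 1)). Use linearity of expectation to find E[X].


Write X = Σ X_I over i = 1, …, 73, with X_I the indicator of one ascent.
There are 73 indicators.
For each fixed i, the pair (π(i), π(i+1)) is a uniformly random ordered pair of distinct values from {1, …, 74}; by symmetry P[π(i) < π(i+1)] = 1/2.
By linearity: E[X] = 73 · (1/2) = (74 − 1) · (1/2) = 73/2 ≈ 36.50000.

E[X] = 73/2 = 36.50000.


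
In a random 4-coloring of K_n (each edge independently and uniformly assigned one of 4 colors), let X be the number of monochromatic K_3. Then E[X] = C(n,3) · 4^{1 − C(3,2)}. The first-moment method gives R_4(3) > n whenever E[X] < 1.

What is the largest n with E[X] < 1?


We need C(n, 3) · 4^{1 − 3} < 1, i.e. C(n, 3) < 4^{3 − 1} = 16.
Check values of n near the boundary:
  n = 3: C(3, 3) = 1; 1 < 16? YES
  n = 4: C(4, 3) = 4; 4 < 16? YES
  n = 5: C(5, 3) = 10; 10 < 16? YES
  n = 6: C(6, 3) = 20; 20 < 16? NO
  n = 7: C(7, 3) = 35; 35 < 16? NO
The largest n with C(n, 3) < 16 is n = 5 (where E[X] = 5/8 ≈ 0.625). Hence R_4(3) > 5, i.e. R_4(3) ≥ 6.

Largest n = 5; hence R_4(3) > 5.


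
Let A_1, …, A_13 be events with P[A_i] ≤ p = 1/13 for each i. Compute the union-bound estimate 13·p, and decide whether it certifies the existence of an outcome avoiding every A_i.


Union bound: P[∪_{i=1}^{13} A_i] ≤ Σ_i P[A_i] ≤ 13·p = 13·(1/13) = 1.
Numerically: 1 ≈ 1.000.
Is 1 < 1? NO.
Since the bound 1 is ≥ 1, the union bound is uninformative here; it does NOT by itself certify existence.

13·p = 1 ≈ 1.000; existence NOT certified by the union bound.


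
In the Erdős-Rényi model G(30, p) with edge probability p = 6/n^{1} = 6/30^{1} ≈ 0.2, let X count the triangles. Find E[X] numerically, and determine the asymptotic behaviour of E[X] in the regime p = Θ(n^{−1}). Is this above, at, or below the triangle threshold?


Number of potential triangles: C(30, 3) = 4060.
Each occurs with probability p³ ≈ (0.2)³ ≈ 8.000000e-03.
By linearity: E[X] = C(30, 3)·p³ ≈ 4060 · 8.000000e-03 ≈ 32.4800.
Here α = 1, so p = 6/n is exactly at the triangle threshold p ~ 1/n. Asymptotically E[X] → c³/6 = 6³/6 = 36 ≈ 36.0000, a bounded constant. In this regime the triangle count is asymptotically Poisson(c³/6).

E[X] ≈ 32.4800; in regime p = Θ(1/n^{1}) E[X] stays bounded (at the triangle threshold p ~ 1/n).


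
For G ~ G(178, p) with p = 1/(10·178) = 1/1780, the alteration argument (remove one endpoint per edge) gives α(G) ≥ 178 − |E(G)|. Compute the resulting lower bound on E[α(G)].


E[|E(G)|] = C(178, 2)·p = 15753 · (1/1780) = 177/20.
E[α(G)] ≥ n − E[|E(G)|] = 178 − 177/20 = 3383/20.
Numerically: ≈ 169.150.
(This is only a lower bound; the true E[α(G)] may be larger.)

E[α(G)] ≥ 3383/20 ≈ 169.150.


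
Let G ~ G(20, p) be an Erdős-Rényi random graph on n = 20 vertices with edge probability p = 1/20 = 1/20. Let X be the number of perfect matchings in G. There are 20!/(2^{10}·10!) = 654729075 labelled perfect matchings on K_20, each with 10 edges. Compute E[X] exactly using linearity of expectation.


K_20 has 20!/(2^{10}·10!) = 654729075 labelled perfect matchings.
For each such perfect matching H, let X_H = 1 if all 10 edges of H are present in G. Then P[X_H = 1] = p^{10} = (1/20)^{10} = 1/10240000000000.
By linearity: E[X] = Σ_H E[X_H] = 654729075 · p^{10} = 654729075 · 1/10240000000000 = 26189163/409600000000.
Numerically: E[X] ≈ 6.39384e-05.

E[X] = 654729075 · (1/20)^{10} = 26189163/409600000000 ≈ 6.39384e-05.


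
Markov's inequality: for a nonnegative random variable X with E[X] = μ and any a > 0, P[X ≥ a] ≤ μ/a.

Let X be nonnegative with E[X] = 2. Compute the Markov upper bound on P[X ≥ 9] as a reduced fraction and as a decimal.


μ = E[X] = 2, a = 9.
Markov: P[X ≥ 9] ≤ μ/a = (2)/9 = 2/9.
Numerically: ≈ 0.2222.
(Since a = 9 > μ = 2.0000, the bound 2/9 is < 1 and informative.)

P[X ≥ 9] ≤ 2/9 ≈ 0.2222.


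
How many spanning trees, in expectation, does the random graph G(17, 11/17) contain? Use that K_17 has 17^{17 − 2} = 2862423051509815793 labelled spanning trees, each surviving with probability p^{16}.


K_17 has 17^{17 − 2} = 2862423051509815793 labelled spanning trees.
For each such spanning tree H, let X_H = 1 if all 16 edges of H are present in G. Then P[X_H = 1] = p^{16} = (11/17)^{16} = 45949729863572161/48661191875666868481.
Summing the indicators: E[X] = Σ_H E[X_H] = 2862423051509815793 · p^{16} = 2862423051509815793 · 45949729863572161/48661191875666868481 = 45949729863572161/17.
Numerically: E[X] ≈ 2.703e+15.

E[X] = 2862423051509815793 · (11/17)^{16} = 45949729863572161/17 ≈ 2.703e+15.


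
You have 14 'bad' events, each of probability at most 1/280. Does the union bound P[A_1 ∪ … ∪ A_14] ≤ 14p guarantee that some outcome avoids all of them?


Union bound: P[∪_{i=1}^{14} A_i] ≤ Σ_i P[A_i] ≤ 14·p = 14·(1/280) = 1/20.
Numerically: 1/20 ≈ 0.050000.
Is 1/20 < 1? YES.
Since P[∪ A_i] ≤ 1/20 < 1, the complement has P[∩ A_i^c] ≥ 1 − 1/20 = 19/20 > 0, so some outcome avoids every A_i.

14·p = 1/20 ≈ 0.050000; existence CERTIFIED by the union bound.


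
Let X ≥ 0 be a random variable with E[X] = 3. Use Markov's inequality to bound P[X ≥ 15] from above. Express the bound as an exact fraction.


μ = E[X] = 3, a = 15.
Markov: P[X ≥ 15] ≤ μ/a = (3)/15 = 1/5.
Numerically: ≈ 0.20000.
(Since a = 15 > μ = 3.00000, the bound 1/5 is < 1 and informative.)

P[X ≥ 15] ≤ 1/5 ≈ 0.20000.


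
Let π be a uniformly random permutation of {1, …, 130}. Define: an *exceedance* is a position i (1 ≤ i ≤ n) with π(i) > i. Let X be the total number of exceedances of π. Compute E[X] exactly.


Write X = Σ_{i=1}^{130} X_i, where X_i = 1_{π(i) > i}.
For each fixed i, π(i) is uniform over {1, …, 130} (marginal of a uniform permutation), so P[π(i) > i] = (n − i)/n. Summing: Σ_{i=1}^{130} (n − i)/n = (0 + 1 + … + 129)/130 = 130(130 − 1)/(2·130) = (130 − 1)/2.
Hence E[X] = Σ_{i=1}^{130} (130 − i)/130 = 129/2 ≈ 64.5000.

E[X] = 129/2 = 64.5000.


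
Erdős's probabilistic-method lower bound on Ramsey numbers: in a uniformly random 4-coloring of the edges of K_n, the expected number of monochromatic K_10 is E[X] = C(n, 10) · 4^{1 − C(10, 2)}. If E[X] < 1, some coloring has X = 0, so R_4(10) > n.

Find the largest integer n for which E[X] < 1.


We need C(n, 10) · 4^{1 − 45} < 1, i.e. C(n, 10) < 4^{45 − 1} = 309485009821345068724781056.
Check values of n near the boundary:
  n = 2019: C(2019, 10) = 303322949179835278009229628; 303322949179835278009229628 < 309485009821345068724781056? YES
  n = 2020: C(2020, 10) = 304832018578739931133653656; 304832018578739931133653656 < 309485009821345068724781056? YES
  n = 2021: C(2021, 10) = 306347841644770462864800616; 306347841644770462864800616 < 309485009821345068724781056? YES
  n = 2022: C(2022, 10) = 307870445231474093395937796; 307870445231474093395937796 < 309485009821345068724781056? YES
  n = 2023: C(2023, 10) = 309399856285778485315440716; 309399856285778485315440716 < 309485009821345068724781056? YES
  n = 2024: C(2024, 10) = 310936101848269937576192656; 310936101848269937576192656 < 309485009821345068724781056? NO
The largest n with C(n, 10) < 309485009821345068724781056 is n = 2023 (where E[X] = 77349964071444621328860179/77371252455336267181195264 ≈ 0.999725). Hence R_4(10) > 2023, i.e. R_4(10) ≥ 2024.

Largest n = 2023; hence R_4(10) > 2023.


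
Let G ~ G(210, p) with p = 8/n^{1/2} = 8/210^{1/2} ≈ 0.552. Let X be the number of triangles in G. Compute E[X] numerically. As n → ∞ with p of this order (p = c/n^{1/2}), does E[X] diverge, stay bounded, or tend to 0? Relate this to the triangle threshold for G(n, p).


Number of potential triangles: C(210, 3) = 1521520.
Each occurs with probability p³ ≈ (0.552)³ ≈ 1.68245e-01.
By linearity: E[X] = C(210, 3)·p³ ≈ 1521520 · 1.68245e-01 ≈ 255987.456.
Since α = 1/2 < 1, p = c/n^{1/2} ≫ 1/n is above the triangle threshold p ~ 1/n. Asymptotically E[X] ~ (c³/6)·n^{3(1−α)} = (8³/6)·n^{1.5} → ∞; triangles are abundant w.h.p.

E[X] ≈ 255987.456; in regime p = Θ(1/n^{1/2}) E[X] diverges (above the triangle threshold p ~ 1/n).


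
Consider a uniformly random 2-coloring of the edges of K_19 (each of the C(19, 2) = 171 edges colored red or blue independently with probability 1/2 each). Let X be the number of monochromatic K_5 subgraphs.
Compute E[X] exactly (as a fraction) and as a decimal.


Let X = Σ_S X_S over the C(19, 5) = 11628 subsets S of size 5, where X_S = 1 if the K_5 on S is monochromatic.
For a fixed S, the K_5 on S has C(5, 2) = 10 edges. P[all 10 edges red] = (1/2)^10, and likewise for blue, so P[monochromatic] = 2·(1/2)^10 = 2^{1 − 10} = 1/512.
Summing: E[X] = C(19, 5) · 2^{1 − 10} = 11628 · 1/512 = 2907/128.
Numerically: E[X] ≈ 22.7109.

E[X] = C(19,5)·2^(1−C(5,2)) = 2907/128 ≈ 22.7109.


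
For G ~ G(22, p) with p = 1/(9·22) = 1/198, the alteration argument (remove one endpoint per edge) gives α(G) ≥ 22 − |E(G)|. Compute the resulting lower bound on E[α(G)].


E[|E(G)|] = C(22, 2)·p = 231 · (1/198) = 7/6.
E[α(G)] ≥ n − E[|E(G)|] = 22 − 7/6 = 125/6.
Numerically: ≈ 20.83333.
(This is only a lower bound; the true E[α(G)] may be larger.)

E[α(G)] ≥ 125/6 ≈ 20.83333.


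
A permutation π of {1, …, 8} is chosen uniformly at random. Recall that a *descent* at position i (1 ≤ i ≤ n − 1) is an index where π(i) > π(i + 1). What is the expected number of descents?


Write X = Σ X_I over i = 1, …, 7, with X_I the indicator of one descent.
There are 7 indicators.
For each fixed i, the pair (π(i), π(i+1)) is a uniformly random ordered pair of distinct values from {1, …, 8}; by symmetry P[π(i) > π(i+1)] = 1/2.
By linearity: E[X] = 7 · (1/2) = (8 − 1) · (1/2) = 7/2 ≈ 3.500.

E[X] = 7/2 = 3.500.


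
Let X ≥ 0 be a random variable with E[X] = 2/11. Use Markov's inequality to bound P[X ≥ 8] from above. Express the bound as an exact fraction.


μ = E[X] = 2/11, a = 8.
Markov: P[X ≥ 8] ≤ μ/a = (2/11)/8 = 1/44.
Numerically: ≈ 0.023.
(Since a = 8 > μ = 0.182, the bound 1/44 is < 1 and informative.)

P[X ≥ 8] ≤ 1/44 ≈ 0.023.


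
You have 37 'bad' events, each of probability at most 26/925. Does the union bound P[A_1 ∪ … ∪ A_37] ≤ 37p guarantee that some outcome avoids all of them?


Union bound: P[∪_{i=1}^{37} A_i] ≤ Σ_i P[A_i] ≤ 37·p = 37·(26/925) = 26/25.
Numerically: 26/25 ≈ 1.040.
Is 26/25 < 1? NO.
Since the bound 26/25 is ≥ 1, the union bound is uninformative here; it does NOT by itself certify existence.

37·p = 26/25 ≈ 1.040; existence NOT certified by the union bound.


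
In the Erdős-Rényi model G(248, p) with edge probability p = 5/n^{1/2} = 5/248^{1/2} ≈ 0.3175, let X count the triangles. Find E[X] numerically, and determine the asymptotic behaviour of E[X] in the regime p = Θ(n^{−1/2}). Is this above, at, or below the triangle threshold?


Number of potential triangles: C(248, 3) = 2511496.
Each occurs with probability p³ ≈ (0.3175)³ ≈ 3.20060804e-02.
By linearity: E[X] = C(248, 3)·p³ ≈ 2511496 · 3.20060804e-02 ≈ 80383.142883.
Since α = 1/2 < 1, p = c/n^{1/2} ≫ 1/n is above the triangle threshold p ~ 1/n. Asymptotically E[X] ~ (c³/6)·n^{3(1−α)} = (5³/6)·n^{1.5} → ∞; triangles are abundant w.h.p.

E[X] ≈ 80383.142883; in regime p = Θ(1/n^{1/2}) E[X] diverges (above the triangle threshold p ~ 1/n).


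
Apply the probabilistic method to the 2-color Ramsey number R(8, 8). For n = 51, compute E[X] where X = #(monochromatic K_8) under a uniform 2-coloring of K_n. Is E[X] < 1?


E[X] = C(51, 8) · 2^{1 − 28} = 636763050 · 2^{−27} = 636763050/134217728.
As a reduced fraction: E[X] = 318381525/67108864 ≈ 4.7443.
Is E[X] < 1? NO.
Since E[X] ≥ 1, the first-moment bound is inconclusive at n = 51; it does NOT by itself certify R(8, 8) > 51.

E[X] = 318381525/67108864 ≈ 4.7443; E[X] ≥ 1; first-moment method inconclusive here.


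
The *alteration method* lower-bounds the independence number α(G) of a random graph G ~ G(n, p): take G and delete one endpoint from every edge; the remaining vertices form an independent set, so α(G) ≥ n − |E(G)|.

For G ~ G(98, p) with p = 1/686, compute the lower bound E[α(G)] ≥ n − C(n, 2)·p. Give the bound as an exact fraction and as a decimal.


E[|E(G)|] = C(98, 2)·p = 4753 · (1/686) = 97/14.
E[α(G)] ≥ n − E[|E(G)|] = 98 − 97/14 = 1275/14.
Numerically: ≈ 91.07143.
(This is only a lower bound; the true E[α(G)] may be larger.)

E[α(G)] ≥ 1275/14 ≈ 91.07143.


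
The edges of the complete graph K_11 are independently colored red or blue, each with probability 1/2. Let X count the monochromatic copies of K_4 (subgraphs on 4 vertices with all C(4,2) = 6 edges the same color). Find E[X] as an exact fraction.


Let X = Σ_S X_S over the C(11, 4) = 330 subsets S of size 4, where X_S = 1 if the K_4 on S is monochromatic.
For a fixed S, the K_4 on S has C(4, 2) = 6 edges. P[all 6 edges red] = (1/2)^6, and likewise for blue, so P[monochromatic] = 2·(1/2)^6 = 2^{1 − 6} = 1/32.
By linearity: E[X] = C(11, 4) · 2^{1 − 6} = 330 · 1/32 = 165/16.
Numerically: E[X] ≈ 10.31250.

E[X] = C(11,4)·2^(1−C(4,2)) = 165/16 ≈ 10.31250.


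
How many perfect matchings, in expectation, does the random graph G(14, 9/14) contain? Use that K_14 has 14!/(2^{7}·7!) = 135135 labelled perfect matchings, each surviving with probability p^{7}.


K_14 has 14!/(2^{7}·7!) = 135135 labelled perfect matchings.
For each such perfect matching H, let X_H = 1 if all 7 edges of H are present in G. Then P[X_H = 1] = p^{7} = (9/14)^{7} = 4782969/105413504.
Summing the indicators: E[X] = Σ_H E[X_H] = 135135 · p^{7} = 135135 · 4782969/105413504 = 92335216545/15059072.
Numerically: E[X] ≈ 6.13e+03.

E[X] = 135135 · (9/14)^{7} = 92335216545/15059072 ≈ 6.13e+03.


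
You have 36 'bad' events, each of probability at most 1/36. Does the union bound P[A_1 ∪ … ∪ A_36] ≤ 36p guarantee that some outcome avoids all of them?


Union bound: P[∪_{i=1}^{36} A_i] ≤ Σ_i P[A_i] ≤ 36·p = 36·(1/36) = 1.
Numerically: 1 ≈ 1.0000.
Is 1 < 1? NO.
Since the bound 1 is ≥ 1, the union bound is uninformative here; it does NOT by itself certify existence.

36·p = 1 ≈ 1.0000; existence NOT certified by the union bound.


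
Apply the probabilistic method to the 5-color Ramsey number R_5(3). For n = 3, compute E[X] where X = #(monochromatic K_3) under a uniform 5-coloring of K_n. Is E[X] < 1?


E[X] = C(3, 3) · 5^{1 − 3} = 1 · 5^{−2} = 1/25.
As a reduced fraction: E[X] = 1/25 ≈ 0.040000.
Is E[X] < 1? YES.
Since E[X] < 1, there exists a 5-coloring of K_{3} with no monochromatic K_3; hence R_5(3) > 3.

E[X] = 1/25 ≈ 0.040000; E[X] < 1, so R_5(3) > 3.


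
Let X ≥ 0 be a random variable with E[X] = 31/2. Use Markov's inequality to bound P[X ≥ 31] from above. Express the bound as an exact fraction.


μ = E[X] = 31/2, a = 31.
Markov: P[X ≥ 31] ≤ μ/a = (31/2)/31 = 1/2.
Numerically: ≈ 0.500.
(Since a = 31 > μ = 15.500, the bound 1/2 is < 1 and informative.)

P[X ≥ 31] ≤ 1/2 ≈ 0.500.


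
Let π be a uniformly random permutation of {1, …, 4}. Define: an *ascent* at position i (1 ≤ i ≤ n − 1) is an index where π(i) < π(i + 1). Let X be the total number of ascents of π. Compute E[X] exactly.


Write X = Σ X_I over i = 1, …, 3, with X_I the indicator of one ascent.
There are 3 indicators.
For each fixed i, the pair (π(i), π(i+1)) is a uniformly random ordered pair of distinct values from {1, …, 4}; by symmetry P[π(i) < π(i+1)] = 1/2.
By linearity: E[X] = 3 · (1/2) = (4 − 1) · (1/2) = 3/2 ≈ 1.500000.

E[X] = 3/2 = 1.500000.


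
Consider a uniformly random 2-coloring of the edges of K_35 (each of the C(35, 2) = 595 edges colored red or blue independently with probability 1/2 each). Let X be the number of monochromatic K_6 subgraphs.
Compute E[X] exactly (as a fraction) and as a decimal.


Let X = Σ_S X_S over the C(35, 6) = 1623160 subsets S of size 6, where X_S = 1 if the K_6 on S is monochromatic.
For a fixed S, the K_6 on S has C(6, 2) = 15 edges. P[all 15 edges red] = (1/2)^15, and likewise for blue, so P[monochromatic] = 2·(1/2)^15 = 2^{1 − 15} = 1/16384.
Summing: E[X] = C(35, 6) · 2^{1 − 15} = 1623160 · 1/16384 = 202895/2048.
Numerically: E[X] ≈ 99.069824.

E[X] = C(35,6)·2^(1−C(6,2)) = 202895/2048 ≈ 99.069824.


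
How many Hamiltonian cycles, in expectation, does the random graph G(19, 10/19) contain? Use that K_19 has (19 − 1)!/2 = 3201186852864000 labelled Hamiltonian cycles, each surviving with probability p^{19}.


K_19 has (19 − 1)!/2 = 3201186852864000 labelled Hamiltonian cycles.
For each such Hamiltonian cycle H, let X_H = 1 if all 19 edges of H are present in G. Then P[X_H = 1] = p^{19} = (10/19)^{19} = 10000000000000000000/1978419655660313589123979.
By linearity of expectation: E[X] = Σ_H E[X_H] = 3201186852864000 · p^{19} = 3201186852864000 · 10000000000000000000/1978419655660313589123979 = 32011868528640000000000000000000000/1978419655660313589123979.
Numerically: E[X] ≈ 1.62e+10.

E[X] = 3201186852864000 · (10/19)^{19} = 32011868528640000000000000000000000/1978419655660313589123979 ≈ 1.62e+10.


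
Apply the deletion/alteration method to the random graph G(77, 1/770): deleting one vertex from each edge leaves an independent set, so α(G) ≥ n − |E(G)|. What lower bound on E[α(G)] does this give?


E[|E(G)|] = C(77, 2)·p = 2926 · (1/770) = 19/5.
E[α(G)] ≥ n − E[|E(G)|] = 77 − 19/5 = 366/5.
Numerically: ≈ 73.20000.
(This is only a lower bound; the true E[α(G)] may be larger.)

E[α(G)] ≥ 366/5 ≈ 73.20000.


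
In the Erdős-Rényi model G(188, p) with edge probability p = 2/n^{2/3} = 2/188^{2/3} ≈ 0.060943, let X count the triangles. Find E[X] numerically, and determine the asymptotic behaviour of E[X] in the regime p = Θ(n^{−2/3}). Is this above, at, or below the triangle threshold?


Number of potential triangles: C(188, 3) = 1089836.
Each occurs with probability p³ ≈ (0.060943)³ ≈ 2.2634676e-04.
By linearity: E[X] = C(188, 3)·p³ ≈ 1089836 · 2.2634676e-04 ≈ 246.68085.
Since α = 2/3 < 1, p = c/n^{2/3} ≫ 1/n is above the triangle threshold p ~ 1/n. Asymptotically E[X] ~ (c³/6)·n^{3(1−α)} = (2³/6)·n^{1} → ∞; triangles are abundant w.h.p.

E[X] ≈ 246.68085; in regime p = Θ(1/n^{2/3}) E[X] diverges (above the triangle threshold p ~ 1/n).


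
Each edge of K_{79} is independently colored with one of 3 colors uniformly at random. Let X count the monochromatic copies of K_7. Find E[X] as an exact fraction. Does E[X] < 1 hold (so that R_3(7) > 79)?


E[X] = C(79, 7) · 3^{1 − 21} = 2898753715 · 3^{−20} = 2898753715/3486784401.
As a reduced fraction: E[X] = 2898753715/3486784401 ≈ 0.831354.
Is E[X] < 1? YES.
Since E[X] < 1, there exists a 3-coloring of K_{79} with no monochromatic K_7; hence R_3(7) > 79.

E[X] = 2898753715/3486784401 ≈ 0.831354; E[X] < 1, so R_3(7) > 79.


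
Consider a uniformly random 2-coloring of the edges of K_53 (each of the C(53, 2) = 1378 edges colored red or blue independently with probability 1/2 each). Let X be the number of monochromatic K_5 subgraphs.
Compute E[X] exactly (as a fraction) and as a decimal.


Let X = Σ_S X_S over the C(53, 5) = 2869685 subsets S of size 5, where X_S = 1 if the K_5 on S is monochromatic.
For a fixed S, the K_5 on S has C(5, 2) = 10 edges. P[all 10 edges red] = (1/2)^10, and likewise for blue, so P[monochromatic] = 2·(1/2)^10 = 2^{1 − 10} = 1/512.
By linearity of expectation: E[X] = C(53, 5) · 2^{1 − 10} = 2869685 · 1/512 = 2869685/512.
Numerically: E[X] ≈ 5604.853516.

E[X] = C(53,5)·2^(1−C(5,2)) = 2869685/512 ≈ 5604.853516.


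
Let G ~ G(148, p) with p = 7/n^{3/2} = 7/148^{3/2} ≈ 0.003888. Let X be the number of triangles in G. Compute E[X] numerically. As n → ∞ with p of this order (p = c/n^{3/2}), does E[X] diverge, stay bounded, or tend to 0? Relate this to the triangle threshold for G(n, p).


Number of potential triangles: C(148, 3) = 529396.
Each occurs with probability p³ ≈ (0.003888)³ ≈ 5.876468e-08.
By linearity: E[X] = C(148, 3)·p³ ≈ 529396 · 5.876468e-08 ≈ 0.0311.
Since α = 3/2 > 1, p = c/n^{3/2} = o(1/n) is below the triangle threshold p ~ 1/n. Asymptotically E[X] ~ (c³/6)·n^{3(1−α)} = (7³/6)·n^{-1.5} → 0, so by Markov's inequality G has no triangles w.h.p.

E[X] ≈ 0.0311; in regime p = Θ(1/n^{3/2}) E[X] tends to 0 (below the triangle threshold p ~ 1/n).


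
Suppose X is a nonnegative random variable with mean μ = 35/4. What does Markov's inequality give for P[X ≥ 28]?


μ = E[X] = 35/4, a = 28.
Markov: P[X ≥ 28] ≤ μ/a = (35/4)/28 = 5/16.
Numerically: ≈ 0.312500.
(Since a = 28 > μ = 8.750000, the bound 5/16 is < 1 and informative.)

P[X ≥ 28] ≤ 5/16 ≈ 0.312500.


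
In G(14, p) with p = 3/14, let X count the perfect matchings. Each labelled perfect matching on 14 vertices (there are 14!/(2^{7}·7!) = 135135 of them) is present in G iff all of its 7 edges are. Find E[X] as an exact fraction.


K_14 has 14!/(2^{7}·7!) = 135135 labelled perfect matchings.
For each such perfect matching H, let X_H = 1 if all 7 edges of H are present in G. Then P[X_H = 1] = p^{7} = (3/14)^{7} = 2187/105413504.
Summing the indicators: E[X] = Σ_H E[X_H] = 135135 · p^{7} = 135135 · 2187/105413504 = 42220035/15059072.
Numerically: E[X] ≈ 2.80363.

E[X] = 135135 · (3/14)^{7} = 42220035/15059072 ≈ 2.80363.


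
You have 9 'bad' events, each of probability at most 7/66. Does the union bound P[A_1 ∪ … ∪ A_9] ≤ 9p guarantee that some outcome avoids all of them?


Union bound: P[∪_{i=1}^{9} A_i] ≤ Σ_i P[A_i] ≤ 9·p = 9·(7/66) = 21/22.
Numerically: 21/22 ≈ 0.9545.
Is 21/22 < 1? YES.
Since P[∪ A_i] ≤ 21/22 < 1, the complement has P[∩ A_i^c] ≥ 1 − 21/22 = 1/22 > 0, so some outcome avoids every A_i.

9·p = 21/22 ≈ 0.9545; existence CERTIFIED by the union bound.


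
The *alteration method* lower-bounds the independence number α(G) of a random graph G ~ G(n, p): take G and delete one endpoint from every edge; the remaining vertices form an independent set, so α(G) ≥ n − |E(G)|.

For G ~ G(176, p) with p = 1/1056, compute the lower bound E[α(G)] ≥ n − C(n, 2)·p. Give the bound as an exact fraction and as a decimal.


E[|E(G)|] = C(176, 2)·p = 15400 · (1/1056) = 175/12.
E[α(G)] ≥ n − E[|E(G)|] = 176 − 175/12 = 1937/12.
Numerically: ≈ 161.4167.
(This is only a lower bound; the true E[α(G)] may be larger.)

E[α(G)] ≥ 1937/12 ≈ 161.4167.


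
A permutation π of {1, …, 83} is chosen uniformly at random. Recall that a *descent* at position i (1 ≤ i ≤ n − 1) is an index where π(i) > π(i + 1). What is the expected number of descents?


Write X = Σ X_I over i = 1, …, 82, with X_I the indicator of one descent.
There are 82 indicators.
For each fixed i, the pair (π(i), π(i+1)) is a uniformly random ordered pair of distinct values from {1, …, 83}; by symmetry P[π(i) > π(i+1)] = 1/2.
By linearity: E[X] = 82 · (1/2) = (83 − 1) · (1/2) = 41 ≈ 41.000.

E[X] = 41 = 41.000.


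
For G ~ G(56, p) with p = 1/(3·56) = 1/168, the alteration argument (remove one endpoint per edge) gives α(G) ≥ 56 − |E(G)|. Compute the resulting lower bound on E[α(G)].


E[|E(G)|] = C(56, 2)·p = 1540 · (1/168) = 55/6.
E[α(G)] ≥ n − E[|E(G)|] = 56 − 55/6 = 281/6.
Numerically: ≈ 46.833333.
(This is only a lower bound; the true E[α(G)] may be larger.)

E[α(G)] ≥ 281/6 ≈ 46.833333.


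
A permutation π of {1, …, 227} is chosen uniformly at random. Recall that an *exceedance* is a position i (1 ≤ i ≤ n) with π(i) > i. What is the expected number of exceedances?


Write X = Σ_{i=1}^{227} X_i, where X_i = 1_{π(i) > i}.
For each fixed i, π(i) is uniform over {1, …, 227} (marginal of a uniform permutation), so P[π(i) > i] = (n − i)/n. Summing: Σ_{i=1}^{227} (n − i)/n = (0 + 1 + … + 226)/227 = 227(227 − 1)/(2·227) = (227 − 1)/2.
Hence E[X] = Σ_{i=1}^{227} (227 − i)/227 = 113 ≈ 113.000.

E[X] = 113 = 113.000.


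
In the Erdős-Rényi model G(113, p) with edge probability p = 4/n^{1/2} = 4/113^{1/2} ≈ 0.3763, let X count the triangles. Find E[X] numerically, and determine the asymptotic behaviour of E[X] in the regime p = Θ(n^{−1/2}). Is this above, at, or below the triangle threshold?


Number of potential triangles: C(113, 3) = 234136.
Each occurs with probability p³ ≈ (0.3763)³ ≈ 5.327977e-02.
By linearity: E[X] = C(113, 3)·p³ ≈ 234136 · 5.327977e-02 ≈ 12474.7113.
Since α = 1/2 < 1, p = c/n^{1/2} ≫ 1/n is above the triangle threshold p ~ 1/n. Asymptotically E[X] ~ (c³/6)·n^{3(1−α)} = (4³/6)·n^{1.5} → ∞; triangles are abundant w.h.p.

E[X] ≈ 12474.7113; in regime p = Θ(1/n^{1/2}) E[X] diverges (above the triangle threshold p ~ 1/n).


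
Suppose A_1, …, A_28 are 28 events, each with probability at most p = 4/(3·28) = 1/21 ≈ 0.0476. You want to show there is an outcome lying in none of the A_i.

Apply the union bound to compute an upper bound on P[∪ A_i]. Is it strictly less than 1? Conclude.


Union bound: P[∪_{i=1}^{28} A_i] ≤ Σ_i P[A_i] ≤ 28·p = 28·(1/21) = 4/3.
Numerically: 4/3 ≈ 1.3333.
Is 4/3 < 1? NO.
Since the bound 4/3 is ≥ 1, the union bound is uninformative here; it does NOT by itself certify existence.

28·p = 4/3 ≈ 1.3333; existence NOT certified by the union bound.


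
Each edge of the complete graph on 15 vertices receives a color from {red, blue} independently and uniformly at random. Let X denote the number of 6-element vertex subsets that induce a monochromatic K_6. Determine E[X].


Let X = Σ_S X_S over the C(15, 6) = 5005 subsets S of size 6, where X_S = 1 if the K_6 on S is monochromatic.
For a fixed S, the K_6 on S has C(6, 2) = 15 edges. P[all 15 edges red] = (1/2)^15, and likewise for blue, so P[monochromatic] = 2·(1/2)^15 = 2^{1 − 15} = 1/16384.
Summing: E[X] = C(15, 6) · 2^{1 − 15} = 5005 · 1/16384 = 5005/16384.
Numerically: E[X] ≈ 0.305481.

E[X] = C(15,6)·2^(1−C(6,2)) = 5005/16384 ≈ 0.305481.


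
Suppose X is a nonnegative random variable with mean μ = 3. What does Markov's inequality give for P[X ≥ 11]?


μ = E[X] = 3, a = 11.
Markov: P[X ≥ 11] ≤ μ/a = (3)/11 = 3/11.
Numerically: ≈ 0.272727.
(Since a = 11 > μ = 3.000000, the bound 3/11 is < 1 and informative.)

P[X ≥ 11] ≤ 3/11 ≈ 0.272727.


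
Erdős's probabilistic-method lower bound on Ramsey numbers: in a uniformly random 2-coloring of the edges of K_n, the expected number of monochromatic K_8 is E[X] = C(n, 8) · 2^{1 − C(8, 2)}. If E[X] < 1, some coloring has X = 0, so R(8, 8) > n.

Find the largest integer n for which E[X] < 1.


We need C(n, 8) · 2^{1 − 28} < 1, i.e. C(n, 8) < 2^{28 − 1} = 134217728.
Check values of n near the boundary:
  n = 36: C(36, 8) = 30260340; 30260340 < 134217728? YES
  n = 37: C(37, 8) = 38608020; 38608020 < 134217728? YES
  n = 38: C(38, 8) = 48903492; 48903492 < 134217728? YES
  n = 39: C(39, 8) = 61523748; 61523748 < 134217728? YES
  n = 40: C(40, 8) = 76904685; 76904685 < 134217728? YES
  n = 41: C(41, 8) = 95548245; 95548245 < 134217728? YES
  n = 42: C(42, 8) = 118030185; 118030185 < 134217728? YES
  n = 43: C(43, 8) = 145008513; 145008513 < 134217728? NO
The largest n with C(n, 8) < 134217728 is n = 42 (where E[X] = 118030185/134217728 ≈ 0.879). Hence R(8, 8) > 42, i.e. R(8, 8) ≥ 43.

Largest n = 42; hence R(8, 8) > 42.


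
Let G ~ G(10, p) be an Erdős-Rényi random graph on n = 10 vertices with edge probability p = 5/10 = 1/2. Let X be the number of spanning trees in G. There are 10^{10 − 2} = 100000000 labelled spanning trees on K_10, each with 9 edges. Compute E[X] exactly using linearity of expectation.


K_10 has 10^{10 − 2} = 100000000 labelled spanning trees.
For each such spanning tree H, let X_H = 1 if all 9 edges of H are present in G. Then P[X_H = 1] = p^{9} = (1/2)^{9} = 1/512.
By linearity of expectation: E[X] = Σ_H E[X_H] = 100000000 · p^{9} = 100000000 · 1/512 = 390625/2.
Numerically: E[X] ≈ 1.9531e+05.

E[X] = 100000000 · (1/2)^{9} = 390625/2 ≈ 1.9531e+05.


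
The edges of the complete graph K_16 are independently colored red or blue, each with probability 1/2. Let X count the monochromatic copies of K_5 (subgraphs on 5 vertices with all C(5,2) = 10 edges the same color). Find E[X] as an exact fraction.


Let X = Σ_S X_S over the C(16, 5) = 4368 subsets S of size 5, where X_S = 1 if the K_5 on S is monochromatic.
For a fixed S, the K_5 on S has C(5, 2) = 10 edges. P[all 10 edges red] = (1/2)^10, and likewise for blue, so P[monochromatic] = 2·(1/2)^10 = 2^{1 − 10} = 1/512.
Summing: E[X] = C(16, 5) · 2^{1 − 10} = 4368 · 1/512 = 273/32.
Numerically: E[X] ≈ 8.53125.

E[X] = C(16,5)·2^(1−C(5,2)) = 273/32 ≈ 8.53125.


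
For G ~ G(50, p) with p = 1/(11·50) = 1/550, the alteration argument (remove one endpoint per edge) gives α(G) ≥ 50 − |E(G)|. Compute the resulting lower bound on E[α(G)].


E[|E(G)|] = C(50, 2)·p = 1225 · (1/550) = 49/22.
E[α(G)] ≥ n − E[|E(G)|] = 50 − 49/22 = 1051/22.
Numerically: ≈ 47.773.
(This is only a lower bound; the true E[α(G)] may be larger.)

E[α(G)] ≥ 1051/22 ≈ 47.773.


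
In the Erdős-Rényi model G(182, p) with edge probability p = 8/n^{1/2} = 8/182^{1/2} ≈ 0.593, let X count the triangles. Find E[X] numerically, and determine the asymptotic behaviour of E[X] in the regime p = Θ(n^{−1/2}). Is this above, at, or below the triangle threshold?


Number of potential triangles: C(182, 3) = 988260.
Each occurs with probability p³ ≈ (0.593)³ ≈ 2.085273e-01.
By linearity: E[X] = C(182, 3)·p³ ≈ 988260 · 2.085273e-01 ≈ 206079.1700.
Since α = 1/2 < 1, p = c/n^{1/2} ≫ 1/n is above the triangle threshold p ~ 1/n. Asymptotically E[X] ~ (c³/6)·n^{3(1−α)} = (8³/6)·n^{1.5} → ∞; triangles are abundant w.h.p.

E[X] ≈ 206079.1700; in regime p = Θ(1/n^{1/2}) E[X] diverges (above the triangle threshold p ~ 1/n).
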